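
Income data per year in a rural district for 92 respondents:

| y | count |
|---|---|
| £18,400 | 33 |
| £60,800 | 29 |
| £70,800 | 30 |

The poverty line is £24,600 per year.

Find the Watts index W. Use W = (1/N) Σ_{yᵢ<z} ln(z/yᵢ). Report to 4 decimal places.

Below the line: 33×£18,400 (q = 33 of N = 92).
Log shortfalls: ln(24600/18400) = 0.2904 (×33).
W = 9.583061 / 92 = 0.1042.

0.1042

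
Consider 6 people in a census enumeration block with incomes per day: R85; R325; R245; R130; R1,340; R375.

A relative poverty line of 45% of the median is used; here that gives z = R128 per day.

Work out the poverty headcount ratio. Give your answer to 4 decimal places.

1 of the 6 people have income below R128.
H = 1/6 = 0.1667.

0.1667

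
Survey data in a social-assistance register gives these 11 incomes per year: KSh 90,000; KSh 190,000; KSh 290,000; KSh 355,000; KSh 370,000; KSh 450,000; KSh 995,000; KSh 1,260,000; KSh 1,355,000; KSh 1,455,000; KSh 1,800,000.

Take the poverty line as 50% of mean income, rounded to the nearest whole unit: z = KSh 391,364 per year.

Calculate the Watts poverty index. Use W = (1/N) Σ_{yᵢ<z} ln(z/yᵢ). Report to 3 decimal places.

Poor units: KSh 90,000, KSh 190,000, KSh 290,000, KSh 355,000, KSh 370,000 (q = 5 of N = 11).
Log shortfalls: ln(391364/90000) = 1.4698; ln(391364/190000) = 0.7226; ln(391364/290000) = 0.2998; ln(391364/355000) = 0.0975; ln(391364/370000) = 0.0561.
W = 2.645855 / 11 = 0.241.

0.241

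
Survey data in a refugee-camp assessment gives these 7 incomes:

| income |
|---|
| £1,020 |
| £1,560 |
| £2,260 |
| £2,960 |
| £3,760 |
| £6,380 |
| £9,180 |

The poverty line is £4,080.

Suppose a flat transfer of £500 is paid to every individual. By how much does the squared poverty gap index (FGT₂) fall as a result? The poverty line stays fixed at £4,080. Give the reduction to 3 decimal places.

0.065

Before: below the line — £1,020, £1,560, £2,260, £2,960, £3,760; squared poverty gap index (FGT₂) = 0.17493.
After the £500 transfer: below the line — £1,520, £2,060, £2,760, £3,460; squared poverty gap index (FGT₂) = 0.10951.
Reduction = 0.17493 − 0.10951 = 0.065.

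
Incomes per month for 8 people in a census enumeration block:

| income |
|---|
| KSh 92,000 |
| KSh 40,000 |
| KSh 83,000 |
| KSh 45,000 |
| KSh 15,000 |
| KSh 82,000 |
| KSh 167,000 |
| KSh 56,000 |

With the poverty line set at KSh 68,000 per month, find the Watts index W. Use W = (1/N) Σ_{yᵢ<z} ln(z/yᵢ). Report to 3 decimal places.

0.331

Below the line: KSh 15,000, KSh 40,000, KSh 45,000, KSh 56,000 (q = 4 of N = 8).
Log gaps: ln(68000/15000) = 1.5115; ln(68000/40000) = 0.5306; ln(68000/45000) = 0.4128; ln(68000/56000) = 0.1942.
W = 2.649087 / 8 = 0.331.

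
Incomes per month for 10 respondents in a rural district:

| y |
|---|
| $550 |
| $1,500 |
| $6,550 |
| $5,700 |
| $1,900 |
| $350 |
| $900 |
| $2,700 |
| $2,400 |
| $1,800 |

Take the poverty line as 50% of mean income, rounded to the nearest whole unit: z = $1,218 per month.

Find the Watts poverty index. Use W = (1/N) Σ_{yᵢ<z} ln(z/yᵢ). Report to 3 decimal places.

0.234

Below the line: $350, $550, $900 (q = 3 of N = 10).
ln(z/y) terms: ln(1218/350) = 1.2470; ln(1218/550) = 0.7950; ln(1218/900) = 0.3026.
W = 2.344650 / 10 = 0.234.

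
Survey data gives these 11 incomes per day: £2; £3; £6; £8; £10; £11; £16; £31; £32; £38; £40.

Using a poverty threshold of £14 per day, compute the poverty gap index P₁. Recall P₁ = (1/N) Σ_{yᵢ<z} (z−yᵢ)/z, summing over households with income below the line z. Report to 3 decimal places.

0.286

Below z: £2, £3, £6, £8, £10, £11 (q = 6 of N = 11).
Gap ratios (z−y)/z: (14−2)/14 = 0.8571; (14−3)/14 = 0.7857; (14−6)/14 = 0.5714; (14−8)/14 = 0.4286; (14−10)/14 = 0.2857; (14−11)/14 = 0.2143.
Σ = 3.142857. Dividing by the full population N = 11 gives P₁ = 0.286.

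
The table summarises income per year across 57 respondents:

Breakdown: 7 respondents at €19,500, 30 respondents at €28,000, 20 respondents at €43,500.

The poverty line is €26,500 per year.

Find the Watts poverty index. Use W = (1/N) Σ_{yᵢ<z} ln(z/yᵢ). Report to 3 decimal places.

0.038

Poor units: 7×€19,500 (q = 7 of N = 57).
Log shortfalls: ln(26500/19500) = 0.3067 (×7).
W = 2.147112 / 57 = 0.038.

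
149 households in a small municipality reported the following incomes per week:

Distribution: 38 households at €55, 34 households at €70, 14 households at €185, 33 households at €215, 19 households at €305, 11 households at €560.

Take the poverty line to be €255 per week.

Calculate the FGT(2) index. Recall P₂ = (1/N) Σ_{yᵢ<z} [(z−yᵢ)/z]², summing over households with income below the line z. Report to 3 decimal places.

Incomes under z: 38×€55, 34×€70, 14×€185, 33×€215 (q = 119 of N = 149).
Normalized shortfalls: (255−55)/255 = 0.7843 (×38); (255−70)/255 = 0.7255 (×34); (255−185)/255 = 0.2745 (×14); (255−215)/255 = 0.1569 (×33).
Squared: 0.6151 (×38); 0.5263 (×34); 0.0754 (×14); 0.0246 (×33).
Sum = 43.138024; P₂ = 43.138024 / 149 = 0.290.

0.290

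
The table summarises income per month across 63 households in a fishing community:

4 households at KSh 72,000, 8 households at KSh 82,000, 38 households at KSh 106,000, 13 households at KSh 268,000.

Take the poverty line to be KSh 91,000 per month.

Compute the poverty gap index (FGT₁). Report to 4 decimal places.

0.0258

Below the line: 4×KSh 72,000, 8×KSh 82,000 (q = 12 of N = 63).
Relative gaps: (91000−72000)/91000 = 0.2088 (×4); (91000−82000)/91000 = 0.0989 (×8).
Σ = 1.626374. Dividing by the full population N = 63 gives P₁ = 0.0258.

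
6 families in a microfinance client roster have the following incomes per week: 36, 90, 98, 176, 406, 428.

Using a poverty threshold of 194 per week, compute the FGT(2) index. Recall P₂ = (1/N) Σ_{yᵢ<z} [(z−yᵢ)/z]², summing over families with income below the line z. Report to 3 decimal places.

0.201

Below z: 36, 90, 98, 176 (q = 4 of N = 6).
Shortfall ratios: (194−36)/194 = 0.8144; (194−90)/194 = 0.5361; (194−98)/194 = 0.4948; (194−176)/194 = 0.0928.
Squared: 0.6633; 0.2874; 0.2449; 0.0086.
Sum = 1.204166; P₂ = 1.204166 / 6 = 0.201.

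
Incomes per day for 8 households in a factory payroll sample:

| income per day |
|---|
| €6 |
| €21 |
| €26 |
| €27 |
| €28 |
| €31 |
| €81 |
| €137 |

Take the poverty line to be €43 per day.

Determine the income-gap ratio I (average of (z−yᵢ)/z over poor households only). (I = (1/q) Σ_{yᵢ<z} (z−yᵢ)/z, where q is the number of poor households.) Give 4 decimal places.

Below z: €6, €21, €26, €27, €28, €31 (q = 6 of N = 8).
Shortfall ratios (z−y)/z: 0.8605, 0.5116, 0.3953, 0.3721, 0.3488, 0.2791; sum = 2.767442.
I averages over the q = 6 poor units only: 2.767442 / 6 = 0.4612.

0.4612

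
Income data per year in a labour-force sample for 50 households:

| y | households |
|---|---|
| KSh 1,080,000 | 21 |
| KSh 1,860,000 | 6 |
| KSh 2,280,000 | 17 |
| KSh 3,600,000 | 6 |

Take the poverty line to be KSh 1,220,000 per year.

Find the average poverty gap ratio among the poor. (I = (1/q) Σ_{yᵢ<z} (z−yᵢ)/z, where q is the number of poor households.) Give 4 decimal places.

0.1148

Incomes under z: 21×KSh 1,080,000 (q = 21 of N = 50).
Shortfall ratios (z−y)/z: 0.1148 (×21); sum = 2.409836.
The income-gap ratio divides by q (the poor only): 2.409836 / 21 = 0.1148.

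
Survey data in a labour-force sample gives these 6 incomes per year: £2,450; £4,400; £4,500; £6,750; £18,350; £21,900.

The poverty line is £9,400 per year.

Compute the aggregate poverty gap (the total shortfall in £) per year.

£19,500

Poor units: £2,450, £4,400, £4,500, £6,750 (q = 4 of N = 6).
Individual gaps: 9400−2450 = 6950; 9400−4400 = 5000; 9400−4500 = 4900; 9400−6750 = 2650.
Aggregate gap = £19,500.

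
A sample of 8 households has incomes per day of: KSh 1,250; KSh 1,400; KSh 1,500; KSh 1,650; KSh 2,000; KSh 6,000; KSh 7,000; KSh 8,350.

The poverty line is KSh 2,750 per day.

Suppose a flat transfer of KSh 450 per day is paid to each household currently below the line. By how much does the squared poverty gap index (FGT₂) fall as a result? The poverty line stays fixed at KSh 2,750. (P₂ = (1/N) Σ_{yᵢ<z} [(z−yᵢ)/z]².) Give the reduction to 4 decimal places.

Before: below the line — KSh 1,250, KSh 1,400, KSh 1,500, KSh 1,650, KSh 2,000; squared poverty gap index (FGT₂) = 0.122438.
After the KSh 450 transfer: below the line — KSh 1,700, KSh 1,850, KSh 1,950, KSh 2,100, KSh 2,450; squared poverty gap index (FGT₂) = 0.050661.
Reduction = 0.122438 − 0.050661 = 0.0718.

0.0718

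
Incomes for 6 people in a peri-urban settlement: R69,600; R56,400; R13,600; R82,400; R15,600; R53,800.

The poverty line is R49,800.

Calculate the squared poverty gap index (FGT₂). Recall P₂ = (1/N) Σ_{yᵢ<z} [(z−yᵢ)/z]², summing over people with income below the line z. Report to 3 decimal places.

0.167

Below the line: R13,600, R15,600 (q = 2 of N = 6).
Normalized shortfalls: (49800−13600)/49800 = 0.7269; (49800−15600)/49800 = 0.6867.
Squared: 0.5284; 0.4716.
Sum = 1.000016; P₂ = 1.000016 / 6 = 0.167.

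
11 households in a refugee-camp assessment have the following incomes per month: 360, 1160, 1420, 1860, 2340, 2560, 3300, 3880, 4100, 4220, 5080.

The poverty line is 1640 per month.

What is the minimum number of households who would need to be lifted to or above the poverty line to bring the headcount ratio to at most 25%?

3 of the 11 households are poor, so H = 3/11 = 0.273.
A headcount ratio of at most 25% allows at most ⌊0.25 × 11⌋ = 2 poor households.
So at least 3 − 2 = 1 must be lifted.

1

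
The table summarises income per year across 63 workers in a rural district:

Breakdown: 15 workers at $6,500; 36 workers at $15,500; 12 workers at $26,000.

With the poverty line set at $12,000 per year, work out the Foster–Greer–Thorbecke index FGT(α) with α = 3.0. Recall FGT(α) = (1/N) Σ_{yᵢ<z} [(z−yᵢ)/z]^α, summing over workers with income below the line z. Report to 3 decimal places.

Below the line: 15×$6,500 (q = 15 of N = 63).
Relative gaps: (12000−6500)/12000 = 0.4583 (×15).
Raised to α = 3.0: 0.09628 (×15).
Sum = 1.444227; FGT(3.0) = 1.444227 / 63 = 0.023.

0.023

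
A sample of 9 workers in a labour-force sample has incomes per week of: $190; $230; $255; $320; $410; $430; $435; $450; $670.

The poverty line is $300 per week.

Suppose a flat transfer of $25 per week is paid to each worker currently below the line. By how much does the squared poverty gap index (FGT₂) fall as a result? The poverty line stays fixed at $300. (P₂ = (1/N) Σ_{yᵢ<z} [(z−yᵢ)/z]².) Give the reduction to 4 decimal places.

0.0116

Before: below the line — $190, $230, $255; squared poverty gap index (FGT₂) = 0.023488.
After the $25 transfer: below the line — $215, $255, $280; squared poverty gap index (FGT₂) = 0.011914.
Reduction = 0.023488 − 0.011914 = 0.0116.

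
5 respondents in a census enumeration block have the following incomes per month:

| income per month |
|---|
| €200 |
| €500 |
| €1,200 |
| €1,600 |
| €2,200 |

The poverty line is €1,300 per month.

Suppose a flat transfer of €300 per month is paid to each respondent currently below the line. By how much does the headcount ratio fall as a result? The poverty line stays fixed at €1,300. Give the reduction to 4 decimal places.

Before: below the line — €200, €500, €1,200; headcount ratio = 0.600000.
After the €300 transfer: below the line — €500, €800; headcount ratio = 0.400000.
Reduction = 0.600000 − 0.400000 = 0.2000.

0.2000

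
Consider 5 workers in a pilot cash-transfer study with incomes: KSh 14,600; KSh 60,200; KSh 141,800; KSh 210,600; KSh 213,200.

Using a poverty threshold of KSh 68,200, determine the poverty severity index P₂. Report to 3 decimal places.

0.126

Below z: KSh 14,600, KSh 60,200 (q = 2 of N = 5).
Relative gaps: (68200−14600)/68200 = 0.7859; (68200−60200)/68200 = 0.1173.
Squared: 0.6177; 0.0138.
Sum = 0.631436; P₂ = 0.631436 / 5 = 0.126.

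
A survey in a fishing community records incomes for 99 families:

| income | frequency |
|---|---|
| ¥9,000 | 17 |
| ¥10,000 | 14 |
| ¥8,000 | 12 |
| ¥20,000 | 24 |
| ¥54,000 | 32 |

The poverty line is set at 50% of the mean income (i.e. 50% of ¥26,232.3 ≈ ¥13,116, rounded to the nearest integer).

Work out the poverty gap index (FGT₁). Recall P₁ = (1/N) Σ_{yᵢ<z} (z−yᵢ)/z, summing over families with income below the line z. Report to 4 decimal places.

Poor units: 12×¥8,000, 17×¥9,000, 14×¥10,000 (q = 43 of N = 99).
Normalized shortfalls: (13116−8000)/13116 = 0.3901 (×12); (13116−9000)/13116 = 0.3138 (×17); (13116−10000)/13116 = 0.2376 (×14).
Σ = 13.341568. Dividing by the full population N = 99 gives P₁ = 0.1348.

0.1348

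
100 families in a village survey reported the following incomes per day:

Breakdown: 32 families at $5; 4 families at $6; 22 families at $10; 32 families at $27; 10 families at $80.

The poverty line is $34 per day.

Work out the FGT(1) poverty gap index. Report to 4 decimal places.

0.5271

Poor units: 32×$5, 4×$6, 22×$10, 32×$27 (q = 90 of N = 100).
Normalized shortfalls: (34−5)/34 = 0.8529 (×32); (34−6)/34 = 0.8235 (×4); (34−10)/34 = 0.7059 (×22); (34−27)/34 = 0.2059 (×32).
Σ = 52.705882. Dividing by the full population N = 100 gives P₁ = 0.5271.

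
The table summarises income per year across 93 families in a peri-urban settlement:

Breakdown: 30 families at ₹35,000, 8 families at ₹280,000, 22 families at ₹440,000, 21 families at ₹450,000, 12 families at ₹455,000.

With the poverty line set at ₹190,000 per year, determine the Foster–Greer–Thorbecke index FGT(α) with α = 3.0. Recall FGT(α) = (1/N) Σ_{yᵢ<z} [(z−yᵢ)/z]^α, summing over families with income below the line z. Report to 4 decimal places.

0.1751

Below z: 30×₹35,000 (q = 30 of N = 93).
Gap ratios (z−y)/z: (190000−35000)/190000 = 0.8158 (×30).
Raised to α = 3.0: 0.54292 (×30).
Sum = 16.287542; FGT(3.0) = 16.287542 / 93 = 0.1751.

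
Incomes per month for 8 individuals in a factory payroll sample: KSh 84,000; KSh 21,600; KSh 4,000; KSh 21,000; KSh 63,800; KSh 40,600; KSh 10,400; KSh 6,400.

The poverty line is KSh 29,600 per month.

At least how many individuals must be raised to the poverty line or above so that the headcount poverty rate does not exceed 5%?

5 of the 8 individuals are poor, so H = 5/8 = 0.625.
A headcount ratio of at most 5% allows at most ⌊0.05 × 8⌋ = 0 poor individuals.
So at least 5 − 0 = 5 must be lifted.

5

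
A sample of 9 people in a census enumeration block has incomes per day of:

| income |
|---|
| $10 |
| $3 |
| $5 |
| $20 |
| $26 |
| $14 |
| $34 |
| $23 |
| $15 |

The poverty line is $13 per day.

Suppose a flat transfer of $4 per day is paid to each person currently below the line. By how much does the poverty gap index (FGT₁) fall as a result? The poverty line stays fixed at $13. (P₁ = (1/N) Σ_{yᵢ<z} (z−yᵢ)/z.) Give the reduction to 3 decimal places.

0.094

Before: below the line — $3, $5, $10; poverty gap index (FGT₁) = 0.17949.
After the $4 transfer: below the line — $7, $9; poverty gap index (FGT₁) = 0.08547.
Reduction = 0.17949 − 0.08547 = 0.094.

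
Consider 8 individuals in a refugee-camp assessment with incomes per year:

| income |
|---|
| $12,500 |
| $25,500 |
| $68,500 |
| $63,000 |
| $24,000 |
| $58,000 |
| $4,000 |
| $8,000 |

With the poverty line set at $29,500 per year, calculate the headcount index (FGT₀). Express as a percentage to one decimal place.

5 of the 8 individuals have income below $29,500.
H = 5/8 = 62.5%.

62.5%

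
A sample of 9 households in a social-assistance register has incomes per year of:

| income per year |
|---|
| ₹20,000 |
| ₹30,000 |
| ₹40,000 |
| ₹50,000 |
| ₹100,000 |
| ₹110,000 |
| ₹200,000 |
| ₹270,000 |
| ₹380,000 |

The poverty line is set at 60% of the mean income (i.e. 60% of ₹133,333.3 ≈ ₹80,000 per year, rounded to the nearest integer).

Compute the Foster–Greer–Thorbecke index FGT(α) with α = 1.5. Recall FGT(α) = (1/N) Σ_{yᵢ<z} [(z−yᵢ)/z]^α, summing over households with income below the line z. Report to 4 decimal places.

Below the line: ₹20,000, ₹30,000, ₹40,000, ₹50,000 (q = 4 of N = 9).
Relative gaps: (80000−20000)/80000 = 0.7500; (80000−30000)/80000 = 0.6250; (80000−40000)/80000 = 0.5000; (80000−50000)/80000 = 0.3750.
Raised to α = 1.5: 0.64952; 0.49411; 0.35355; 0.22964.
Sum = 1.726818; FGT(1.5) = 1.726818 / 9 = 0.1919.

0.1919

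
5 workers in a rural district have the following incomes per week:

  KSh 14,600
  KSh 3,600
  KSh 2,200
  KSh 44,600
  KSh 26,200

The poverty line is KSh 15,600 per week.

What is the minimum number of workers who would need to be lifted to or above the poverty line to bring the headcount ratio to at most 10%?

Currently q = 3 of N = 5 are below the line (H = 0.600).
A headcount ratio of at most 10% allows at most ⌊0.10 × 5⌋ = 0 poor workers.
So at least 3 − 0 = 3 must be lifted.

3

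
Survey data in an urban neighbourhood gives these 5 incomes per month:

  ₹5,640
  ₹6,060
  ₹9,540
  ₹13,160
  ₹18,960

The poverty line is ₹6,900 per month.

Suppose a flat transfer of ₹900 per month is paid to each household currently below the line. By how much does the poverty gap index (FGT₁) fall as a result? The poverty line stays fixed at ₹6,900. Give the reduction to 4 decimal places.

Before: below the line — ₹5,640, ₹6,060; poverty gap index (FGT₁) = 0.060870.
After the ₹900 transfer: below the line — ₹6,540; poverty gap index (FGT₁) = 0.010435.
Reduction = 0.060870 − 0.010435 = 0.0504.

0.0504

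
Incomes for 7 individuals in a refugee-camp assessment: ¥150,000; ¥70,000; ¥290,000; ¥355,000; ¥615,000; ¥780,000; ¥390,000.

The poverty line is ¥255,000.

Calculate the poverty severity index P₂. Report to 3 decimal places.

0.099

Below z: ¥70,000, ¥150,000 (q = 2 of N = 7).
Relative gaps: (255000−70000)/255000 = 0.7255; (255000−150000)/255000 = 0.4118.
Squared: 0.5263; 0.1696.
Sum = 0.695886; P₂ = 0.695886 / 7 = 0.099.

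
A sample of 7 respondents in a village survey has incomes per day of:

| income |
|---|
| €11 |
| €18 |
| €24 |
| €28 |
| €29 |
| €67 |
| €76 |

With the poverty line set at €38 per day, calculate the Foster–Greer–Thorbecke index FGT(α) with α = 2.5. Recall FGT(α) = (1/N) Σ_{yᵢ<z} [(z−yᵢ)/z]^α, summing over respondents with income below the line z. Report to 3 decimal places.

0.110

Incomes under z: €11, €18, €24, €28, €29 (q = 5 of N = 7).
Relative gaps: (38−11)/38 = 0.7105; (38−18)/38 = 0.5263; (38−24)/38 = 0.3684; (38−28)/38 = 0.2632; (38−29)/38 = 0.2368.
Raised to α = 2.5: 0.42555; 0.20096; 0.08239; 0.03553; 0.02730.
Sum = 0.771725; FGT(2.5) = 0.771725 / 7 = 0.110.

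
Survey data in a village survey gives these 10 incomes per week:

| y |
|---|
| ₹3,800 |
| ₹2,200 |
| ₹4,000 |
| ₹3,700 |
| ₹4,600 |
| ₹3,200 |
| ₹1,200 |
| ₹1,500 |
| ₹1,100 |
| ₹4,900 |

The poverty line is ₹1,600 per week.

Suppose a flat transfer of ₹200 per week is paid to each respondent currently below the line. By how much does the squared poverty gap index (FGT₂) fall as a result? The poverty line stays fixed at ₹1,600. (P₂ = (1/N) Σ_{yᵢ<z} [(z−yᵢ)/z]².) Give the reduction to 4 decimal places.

Before: below the line — ₹1,100, ₹1,200, ₹1,500; squared poverty gap index (FGT₂) = 0.016406.
After the ₹200 transfer: below the line — ₹1,300, ₹1,400; squared poverty gap index (FGT₂) = 0.005078.
Reduction = 0.016406 − 0.005078 = 0.0113.

0.0113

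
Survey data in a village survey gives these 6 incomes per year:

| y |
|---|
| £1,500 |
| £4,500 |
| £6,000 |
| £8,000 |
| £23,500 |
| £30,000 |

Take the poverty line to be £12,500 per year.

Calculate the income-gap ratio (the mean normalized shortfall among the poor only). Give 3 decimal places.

0.600

Below z: £1,500, £4,500, £6,000, £8,000 (q = 4 of N = 6).
Shortfall ratios (z−y)/z: 0.8800, 0.6400, 0.5200, 0.3600; sum = 2.400000.
The income-gap ratio divides by q (the poor only): 2.400000 / 4 = 0.600.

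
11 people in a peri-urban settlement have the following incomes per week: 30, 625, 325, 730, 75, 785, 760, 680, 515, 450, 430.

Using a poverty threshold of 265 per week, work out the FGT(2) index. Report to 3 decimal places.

0.118

Poor units: 30, 75 (q = 2 of N = 11).
Normalized shortfalls: (265−30)/265 = 0.8868; (265−75)/265 = 0.7170.
Squared: 0.7864; 0.5141.
Sum = 1.300463; P₂ = 1.300463 / 11 = 0.118.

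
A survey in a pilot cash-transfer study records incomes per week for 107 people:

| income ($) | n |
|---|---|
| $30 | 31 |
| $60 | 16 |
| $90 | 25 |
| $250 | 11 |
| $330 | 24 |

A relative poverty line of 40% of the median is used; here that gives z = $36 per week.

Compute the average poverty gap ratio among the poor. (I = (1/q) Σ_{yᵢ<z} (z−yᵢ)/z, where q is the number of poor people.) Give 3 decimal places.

0.167

Below the line: 31×$30 (q = 31 of N = 107).
Relative gaps: 0.1667 (×31); sum = 5.166667.
I averages over the q = 31 poor units only: 5.166667 / 31 = 0.167.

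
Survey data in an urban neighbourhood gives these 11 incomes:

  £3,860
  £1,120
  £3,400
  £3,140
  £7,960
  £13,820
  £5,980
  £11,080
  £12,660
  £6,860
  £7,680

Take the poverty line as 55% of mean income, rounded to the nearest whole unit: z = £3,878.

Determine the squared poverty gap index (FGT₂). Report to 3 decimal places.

0.051

Below the line: £1,120, £3,140, £3,400, £3,860 (q = 4 of N = 11).
Relative gaps: (3878−1120)/3878 = 0.7112; (3878−3140)/3878 = 0.1903; (3878−3400)/3878 = 0.1233; (3878−3860)/3878 = 0.0046.
Squared: 0.5058; 0.0362; 0.0152; 0.0000.
Sum = 0.557223; P₂ = 0.557223 / 11 = 0.051.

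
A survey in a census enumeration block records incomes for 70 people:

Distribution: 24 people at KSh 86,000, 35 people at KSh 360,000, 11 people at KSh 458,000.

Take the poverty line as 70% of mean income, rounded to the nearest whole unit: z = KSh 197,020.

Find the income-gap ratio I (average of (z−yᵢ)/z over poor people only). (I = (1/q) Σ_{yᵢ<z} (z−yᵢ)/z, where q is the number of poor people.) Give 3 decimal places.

0.563

Poor units: 24×KSh 86,000 (q = 24 of N = 70).
Shortfall ratios (z−y)/z: 0.5635 (×24); sum = 13.523906.
The income-gap ratio divides by q (the poor only): 13.523906 / 24 = 0.563.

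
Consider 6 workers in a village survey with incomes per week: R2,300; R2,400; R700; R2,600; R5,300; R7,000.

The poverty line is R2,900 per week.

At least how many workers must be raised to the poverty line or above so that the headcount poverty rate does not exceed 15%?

Currently q = 4 of N = 6 are below the line (H = 0.667).
A headcount ratio of at most 15% allows at most ⌊0.15 × 6⌋ = 0 poor workers.
So at least 4 − 0 = 4 must be lifted.

4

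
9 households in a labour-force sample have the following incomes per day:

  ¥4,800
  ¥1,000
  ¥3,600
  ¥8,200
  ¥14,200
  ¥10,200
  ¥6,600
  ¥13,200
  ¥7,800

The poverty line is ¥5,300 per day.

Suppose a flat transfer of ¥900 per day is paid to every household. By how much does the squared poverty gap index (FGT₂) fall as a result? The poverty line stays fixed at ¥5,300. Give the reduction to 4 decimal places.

0.0373

Before: below the line — ¥1,000, ¥3,600, ¥4,800; squared poverty gap index (FGT₂) = 0.085558.
After the ¥900 transfer: below the line — ¥1,900, ¥4,500; squared poverty gap index (FGT₂) = 0.048258.
Reduction = 0.085558 − 0.048258 = 0.0373.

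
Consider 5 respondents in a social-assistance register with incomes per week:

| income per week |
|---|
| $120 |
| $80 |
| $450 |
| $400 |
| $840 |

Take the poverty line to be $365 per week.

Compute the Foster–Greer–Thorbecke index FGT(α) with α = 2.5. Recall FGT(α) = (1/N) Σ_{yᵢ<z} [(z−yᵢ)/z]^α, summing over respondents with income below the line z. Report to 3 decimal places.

0.182

Below z: $80, $120 (q = 2 of N = 5).
Shortfall ratios: (365−80)/365 = 0.7808; (365−120)/365 = 0.6712.
Raised to α = 2.5: 0.53874; 0.36913.
Sum = 0.907874; FGT(2.5) = 0.907874 / 5 = 0.182.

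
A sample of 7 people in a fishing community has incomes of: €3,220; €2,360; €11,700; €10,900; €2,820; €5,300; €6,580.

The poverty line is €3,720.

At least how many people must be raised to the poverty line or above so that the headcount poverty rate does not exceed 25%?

3 of the 7 people are poor, so H = 3/7 = 0.429.
A headcount ratio of at most 25% allows at most ⌊0.25 × 7⌋ = 1 poor people.
So at least 3 − 1 = 2 must be lifted.

2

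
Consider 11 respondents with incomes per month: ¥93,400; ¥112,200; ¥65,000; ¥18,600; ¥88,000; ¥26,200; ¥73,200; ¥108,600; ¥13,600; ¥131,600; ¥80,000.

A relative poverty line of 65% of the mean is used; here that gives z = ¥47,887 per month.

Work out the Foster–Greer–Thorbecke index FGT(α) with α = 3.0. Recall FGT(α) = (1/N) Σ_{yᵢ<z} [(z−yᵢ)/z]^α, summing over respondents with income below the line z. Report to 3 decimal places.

0.063

Incomes under z: ¥13,600, ¥18,600, ¥26,200 (q = 3 of N = 11).
Normalized shortfalls: (47887−13600)/47887 = 0.7160; (47887−18600)/47887 = 0.6116; (47887−26200)/47887 = 0.4529.
Raised to α = 3.0: 0.36706; 0.22876; 0.09288.
Sum = 0.688699; FGT(3.0) = 0.688699 / 11 = 0.063.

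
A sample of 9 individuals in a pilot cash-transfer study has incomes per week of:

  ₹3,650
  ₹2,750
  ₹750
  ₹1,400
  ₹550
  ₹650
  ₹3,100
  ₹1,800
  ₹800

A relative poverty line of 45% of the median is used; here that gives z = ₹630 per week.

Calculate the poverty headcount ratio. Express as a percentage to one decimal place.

1 of the 9 individuals have income below ₹630.
H = 1/9 = 11.1%.

11.1%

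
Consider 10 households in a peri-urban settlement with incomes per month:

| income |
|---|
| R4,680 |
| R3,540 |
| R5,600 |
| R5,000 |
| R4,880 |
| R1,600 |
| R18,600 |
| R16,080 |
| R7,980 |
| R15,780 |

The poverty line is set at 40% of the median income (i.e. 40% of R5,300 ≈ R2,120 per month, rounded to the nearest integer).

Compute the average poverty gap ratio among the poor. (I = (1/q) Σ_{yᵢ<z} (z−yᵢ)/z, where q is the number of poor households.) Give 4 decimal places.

Below z: R1,600 (q = 1 of N = 10).
Shortfall ratios (z−y)/z: 0.2453; sum = 0.245283.
The income-gap ratio divides by q (the poor only): 0.245283 / 1 = 0.2453.

0.2453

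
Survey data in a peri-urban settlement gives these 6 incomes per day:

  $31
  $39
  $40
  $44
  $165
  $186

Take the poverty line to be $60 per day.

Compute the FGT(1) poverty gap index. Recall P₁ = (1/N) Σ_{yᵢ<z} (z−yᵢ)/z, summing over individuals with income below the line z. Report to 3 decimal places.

Incomes under z: $31, $39, $40, $44 (q = 4 of N = 6).
Gap ratios (z−y)/z: (60−31)/60 = 0.4833; (60−39)/60 = 0.3500; (60−40)/60 = 0.3333; (60−44)/60 = 0.2667.
Σ = 1.433333. Dividing by the full population N = 6 gives P₁ = 0.239.

0.239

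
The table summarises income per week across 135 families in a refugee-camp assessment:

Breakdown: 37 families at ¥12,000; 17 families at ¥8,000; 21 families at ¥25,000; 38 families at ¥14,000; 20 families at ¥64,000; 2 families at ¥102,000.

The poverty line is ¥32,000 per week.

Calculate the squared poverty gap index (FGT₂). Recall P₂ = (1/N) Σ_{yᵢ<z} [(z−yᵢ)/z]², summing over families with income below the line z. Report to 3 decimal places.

Below z: 17×¥8,000, 37×¥12,000, 38×¥14,000, 21×¥25,000 (q = 113 of N = 135).
Relative gaps: (32000−8000)/32000 = 0.7500 (×17); (32000−12000)/32000 = 0.6250 (×37); (32000−14000)/32000 = 0.5625 (×38); (32000−25000)/32000 = 0.2188 (×21).
Squared: 0.5625 (×17); 0.3906 (×37); 0.3164 (×38); 0.0479 (×21).
Sum = 37.043945; P₂ = 37.043945 / 135 = 0.274.

0.274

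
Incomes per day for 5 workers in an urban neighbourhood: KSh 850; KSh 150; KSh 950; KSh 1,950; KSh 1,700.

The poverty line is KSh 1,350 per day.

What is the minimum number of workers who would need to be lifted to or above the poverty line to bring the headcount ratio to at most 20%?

3 of the 5 workers are poor, so H = 3/5 = 0.600.
A headcount ratio of at most 20% allows at most ⌊0.20 × 5⌋ = 1 poor workers.
So at least 3 − 1 = 2 must be lifted.

2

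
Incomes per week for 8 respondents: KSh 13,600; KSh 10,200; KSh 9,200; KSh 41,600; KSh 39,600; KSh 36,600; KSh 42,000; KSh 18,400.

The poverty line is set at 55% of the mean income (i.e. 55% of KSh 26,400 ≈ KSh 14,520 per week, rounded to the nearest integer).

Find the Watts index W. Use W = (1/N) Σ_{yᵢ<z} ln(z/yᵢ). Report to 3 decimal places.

Poor units: KSh 9,200, KSh 10,200, KSh 13,600 (q = 3 of N = 8).
ln(z/y) terms: ln(14520/9200) = 0.4563; ln(14520/10200) = 0.3531; ln(14520/13600) = 0.0655.
W = 0.874920 / 8 = 0.109.

0.109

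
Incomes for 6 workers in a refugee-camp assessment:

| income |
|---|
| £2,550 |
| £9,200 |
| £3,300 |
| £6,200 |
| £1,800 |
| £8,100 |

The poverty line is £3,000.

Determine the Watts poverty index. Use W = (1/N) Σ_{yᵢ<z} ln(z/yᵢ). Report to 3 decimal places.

Below the line: £1,800, £2,550 (q = 2 of N = 6).
Log shortfalls: ln(3000/1800) = 0.5108; ln(3000/2550) = 0.1625.
W = 0.673345 / 6 = 0.112.

0.112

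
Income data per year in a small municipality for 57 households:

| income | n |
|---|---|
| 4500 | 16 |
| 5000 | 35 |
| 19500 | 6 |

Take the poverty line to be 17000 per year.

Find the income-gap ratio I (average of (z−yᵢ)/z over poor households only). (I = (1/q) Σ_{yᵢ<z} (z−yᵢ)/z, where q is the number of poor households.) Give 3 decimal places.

Below z: 16×4500, 35×5000 (q = 51 of N = 57).
Relative gaps: 0.7353 (×16), 0.7059 (×35); sum = 36.470588.
The income-gap ratio divides by q (the poor only): 36.470588 / 51 = 0.715.

0.715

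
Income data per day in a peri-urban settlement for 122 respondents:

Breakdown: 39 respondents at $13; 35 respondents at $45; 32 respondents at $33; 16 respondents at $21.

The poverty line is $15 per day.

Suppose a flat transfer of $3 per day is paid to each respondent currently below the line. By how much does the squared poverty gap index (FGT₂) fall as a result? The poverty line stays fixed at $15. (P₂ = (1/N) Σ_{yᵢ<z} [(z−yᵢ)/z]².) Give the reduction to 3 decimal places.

Before: below the line — 39×$13; squared poverty gap index (FGT₂) = 0.00568.
After the $3 transfer: below the line — none; squared poverty gap index (FGT₂) = 0.00000.
Reduction = 0.00568 − 0.00000 = 0.006.

0.006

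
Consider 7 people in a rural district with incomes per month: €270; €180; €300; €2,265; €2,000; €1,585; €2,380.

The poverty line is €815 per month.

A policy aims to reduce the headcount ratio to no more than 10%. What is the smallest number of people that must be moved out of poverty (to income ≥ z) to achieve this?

3

3 of the 7 people are poor, so H = 3/7 = 0.429.
A headcount ratio of at most 10% allows at most ⌊0.10 × 7⌋ = 0 poor people.
So at least 3 − 0 = 3 must be lifted.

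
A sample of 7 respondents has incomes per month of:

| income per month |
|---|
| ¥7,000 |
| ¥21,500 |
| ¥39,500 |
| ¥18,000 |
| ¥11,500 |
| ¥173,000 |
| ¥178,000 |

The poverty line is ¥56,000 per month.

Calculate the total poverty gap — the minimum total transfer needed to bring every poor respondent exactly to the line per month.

Below the line: ¥7,000, ¥11,500, ¥18,000, ¥21,500, ¥39,500 (q = 5 of N = 7).
Individual gaps: 56000−7000 = 49000; 56000−11500 = 44500; 56000−18000 = 38000; 56000−21500 = 34500; 56000−39500 = 16500.
Aggregate gap = ¥182,500.

¥182,500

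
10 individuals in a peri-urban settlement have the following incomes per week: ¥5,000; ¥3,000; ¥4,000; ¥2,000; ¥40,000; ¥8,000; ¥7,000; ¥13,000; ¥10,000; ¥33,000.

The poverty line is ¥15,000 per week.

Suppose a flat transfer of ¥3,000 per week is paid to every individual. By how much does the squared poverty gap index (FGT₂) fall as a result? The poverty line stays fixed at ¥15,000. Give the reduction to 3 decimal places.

Before: below the line — ¥2,000, ¥3,000, ¥4,000, ¥5,000, ¥7,000, ¥8,000, ¥10,000, ¥13,000; squared poverty gap index (FGT₂) = 0.30044.
After the ¥3,000 transfer: below the line — ¥5,000, ¥6,000, ¥7,000, ¥8,000, ¥10,000, ¥11,000, ¥13,000; squared poverty gap index (FGT₂) = 0.15067.
Reduction = 0.30044 − 0.15067 = 0.150.

0.150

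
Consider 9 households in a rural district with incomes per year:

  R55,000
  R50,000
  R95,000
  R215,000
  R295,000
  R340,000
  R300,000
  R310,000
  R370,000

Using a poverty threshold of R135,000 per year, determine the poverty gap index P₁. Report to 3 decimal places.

0.169

Poor units: R50,000, R55,000, R95,000 (q = 3 of N = 9).
Gap ratios (z−y)/z: (135000−50000)/135000 = 0.6296; (135000−55000)/135000 = 0.5926; (135000−95000)/135000 = 0.2963.
Sum of shortfalls = 1.518519; P₁ averages over all N: 1.518519 / 9 = 0.169.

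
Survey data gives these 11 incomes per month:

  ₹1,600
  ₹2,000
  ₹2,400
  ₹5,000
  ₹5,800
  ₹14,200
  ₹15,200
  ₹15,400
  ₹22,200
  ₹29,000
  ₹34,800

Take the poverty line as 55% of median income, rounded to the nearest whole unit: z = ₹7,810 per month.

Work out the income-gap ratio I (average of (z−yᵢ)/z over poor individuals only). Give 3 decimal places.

0.570

Poor units: ₹1,600, ₹2,000, ₹2,400, ₹5,000, ₹5,800 (q = 5 of N = 11).
Shortfall ratios (z−y)/z: 0.7951, 0.7439, 0.6927, 0.3598, 0.2574; sum = 2.848912.
I averages over the q = 5 poor units only: 2.848912 / 5 = 0.570.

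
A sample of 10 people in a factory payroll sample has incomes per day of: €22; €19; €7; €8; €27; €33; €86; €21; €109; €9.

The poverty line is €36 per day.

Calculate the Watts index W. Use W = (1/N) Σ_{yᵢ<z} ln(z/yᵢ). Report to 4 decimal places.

Below the line: €7, €8, €9, €19, €21, €22, €27, €33 (q = 8 of N = 10).
ln(z/y) terms: ln(36/7) = 1.6376; ln(36/8) = 1.5041; ln(36/9) = 1.3863; ln(36/19) = 0.6391; ln(36/21) = 0.5390; ln(36/22) = 0.4925; ln(36/27) = 0.2877; ln(36/33) = 0.0870.
W = 6.573227 / 10 = 0.6573.

0.6573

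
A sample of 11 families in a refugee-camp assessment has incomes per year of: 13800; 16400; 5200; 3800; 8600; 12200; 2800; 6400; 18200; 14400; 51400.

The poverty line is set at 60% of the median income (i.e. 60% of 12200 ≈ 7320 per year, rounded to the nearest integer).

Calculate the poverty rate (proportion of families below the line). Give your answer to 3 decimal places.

0.364

4 of the 11 families have income below 7320.
H = 4/11 = 0.364.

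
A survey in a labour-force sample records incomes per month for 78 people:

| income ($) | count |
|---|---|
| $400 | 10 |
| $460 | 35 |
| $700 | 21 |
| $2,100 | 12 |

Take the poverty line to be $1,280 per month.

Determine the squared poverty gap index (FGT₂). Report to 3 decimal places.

Poor units: 10×$400, 35×$460, 21×$700 (q = 66 of N = 78).
Relative gaps: (1280−400)/1280 = 0.6875 (×10); (1280−460)/1280 = 0.6406 (×35); (1280−700)/1280 = 0.4531 (×21).
Squared: 0.4727 (×10); 0.4104 (×35); 0.2053 (×21).
Sum = 23.402344; P₂ = 23.402344 / 78 = 0.300.

0.300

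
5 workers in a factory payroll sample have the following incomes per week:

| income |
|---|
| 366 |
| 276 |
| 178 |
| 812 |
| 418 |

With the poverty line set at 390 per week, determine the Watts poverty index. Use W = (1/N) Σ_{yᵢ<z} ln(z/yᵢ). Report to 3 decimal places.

Poor units: 178, 276, 366 (q = 3 of N = 5).
ln(z/y) terms: ln(390/178) = 0.7844; ln(390/276) = 0.3457; ln(390/366) = 0.0635.
W = 1.193622 / 5 = 0.239.

0.239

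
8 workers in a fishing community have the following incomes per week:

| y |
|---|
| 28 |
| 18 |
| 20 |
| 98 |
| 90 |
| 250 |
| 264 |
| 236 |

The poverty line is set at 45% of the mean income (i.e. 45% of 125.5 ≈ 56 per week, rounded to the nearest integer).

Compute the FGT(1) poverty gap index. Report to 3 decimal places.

Poor units: 18, 20, 28 (q = 3 of N = 8).
Normalized shortfalls: (56−18)/56 = 0.6786; (56−20)/56 = 0.6429; (56−28)/56 = 0.5000.
Σ = 1.821429. Dividing by the full population N = 8 gives P₁ = 0.228.

0.228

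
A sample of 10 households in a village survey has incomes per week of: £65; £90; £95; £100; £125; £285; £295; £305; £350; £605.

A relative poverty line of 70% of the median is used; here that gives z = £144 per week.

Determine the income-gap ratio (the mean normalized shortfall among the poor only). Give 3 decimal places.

0.340

Incomes under z: £65, £90, £95, £100, £125 (q = 5 of N = 10).
Relative gaps: 0.5486, 0.3750, 0.3403, 0.3056, 0.1319; sum = 1.701389.
I averages over the q = 5 poor units only: 1.701389 / 5 = 0.340.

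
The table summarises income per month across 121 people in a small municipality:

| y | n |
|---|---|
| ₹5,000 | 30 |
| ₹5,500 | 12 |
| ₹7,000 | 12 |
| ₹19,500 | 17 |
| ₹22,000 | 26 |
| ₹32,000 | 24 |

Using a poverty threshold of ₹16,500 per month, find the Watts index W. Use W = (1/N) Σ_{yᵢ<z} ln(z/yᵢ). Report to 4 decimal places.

0.4900

Poor units: 30×₹5,000, 12×₹5,500, 12×₹7,000 (q = 54 of N = 121).
Log shortfalls: ln(16500/5000) = 1.1939 (×30); ln(16500/5500) = 1.0986 (×12); ln(16500/7000) = 0.8575 (×12).
W = 59.290424 / 121 = 0.4900.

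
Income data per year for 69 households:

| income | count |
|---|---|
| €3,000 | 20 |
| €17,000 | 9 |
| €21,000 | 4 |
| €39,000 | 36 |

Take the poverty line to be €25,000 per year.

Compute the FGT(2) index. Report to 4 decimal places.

Below z: 20×€3,000, 9×€17,000, 4×€21,000 (q = 33 of N = 69).
Gap ratios (z−y)/z: (25000−3000)/25000 = 0.8800 (×20); (25000−17000)/25000 = 0.3200 (×9); (25000−21000)/25000 = 0.1600 (×4).
Squared: 0.7744 (×20); 0.1024 (×9); 0.0256 (×4).
Sum = 16.512000; P₂ = 16.512000 / 69 = 0.2393.

0.2393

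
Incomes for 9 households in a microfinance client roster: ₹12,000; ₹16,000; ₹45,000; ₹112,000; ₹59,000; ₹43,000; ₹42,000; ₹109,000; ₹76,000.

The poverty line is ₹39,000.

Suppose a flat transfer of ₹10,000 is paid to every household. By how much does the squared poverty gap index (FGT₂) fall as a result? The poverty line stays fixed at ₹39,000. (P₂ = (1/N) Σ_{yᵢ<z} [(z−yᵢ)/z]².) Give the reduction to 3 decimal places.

0.058

Before: below the line — ₹12,000, ₹16,000; squared poverty gap index (FGT₂) = 0.09190.
After the ₹10,000 transfer: below the line — ₹22,000, ₹26,000; squared poverty gap index (FGT₂) = 0.03346.
Reduction = 0.09190 − 0.03346 = 0.058.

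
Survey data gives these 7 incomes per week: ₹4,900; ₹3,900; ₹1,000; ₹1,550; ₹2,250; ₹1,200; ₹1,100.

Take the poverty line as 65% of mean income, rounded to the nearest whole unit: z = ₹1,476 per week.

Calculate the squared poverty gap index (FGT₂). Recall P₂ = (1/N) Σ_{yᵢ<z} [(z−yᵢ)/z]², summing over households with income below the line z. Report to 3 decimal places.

Incomes under z: ₹1,000, ₹1,100, ₹1,200 (q = 3 of N = 7).
Gap ratios (z−y)/z: (1476−1000)/1476 = 0.3225; (1476−1100)/1476 = 0.2547; (1476−1200)/1476 = 0.1870.
Squared: 0.1040; 0.0649; 0.0350.
Sum = 0.203862; P₂ = 0.203862 / 7 = 0.029.

0.029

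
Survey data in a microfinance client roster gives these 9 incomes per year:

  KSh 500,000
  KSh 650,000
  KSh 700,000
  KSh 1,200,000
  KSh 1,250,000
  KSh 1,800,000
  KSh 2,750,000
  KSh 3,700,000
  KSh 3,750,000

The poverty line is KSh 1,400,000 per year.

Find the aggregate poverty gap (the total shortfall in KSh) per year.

Below z: KSh 500,000, KSh 650,000, KSh 700,000, KSh 1,200,000, KSh 1,250,000 (q = 5 of N = 9).
Individual gaps: 1400000−500000 = 900000; 1400000−650000 = 750000; 1400000−700000 = 700000; 1400000−1200000 = 200000; 1400000−1250000 = 150000.
Aggregate gap = KSh 2,700,000.

KSh 2,700,000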